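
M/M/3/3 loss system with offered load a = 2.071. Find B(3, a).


B(c,a) = (a^c/c!) / Σ_{k=0}^{c} a^k/k!
a^3/3! = 1.480434
Σ terms (k=0..3): 1.00000 + 2.07100 + 2.14452 + 1.48043 = 6.695954
B = 1.480434/6.695954 = 0.221094

Final: 0.221094


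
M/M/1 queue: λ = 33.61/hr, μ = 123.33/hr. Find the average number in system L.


ρ = λ/μ = 33.61/123.33 = 0.2725
L = ρ/(1−ρ) = 0.2725/(1 − 0.2725) = 0.2725/0.7275 = 0.3746

Final: 0.3746


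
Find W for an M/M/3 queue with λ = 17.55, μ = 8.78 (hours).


a = 1.9989; ρ = 0.6663; P₀ = 0.111294
Lq = P₀·a^c·ρ/(c!(1−ρ)²) = 0.88631
Wq = Lq/λ = 0.88631/17.55 = 0.05050 hr
W = Wq + 1/μ = 0.05050 + 0.11390 = 0.16440 hr

Final: 0.16440 hr


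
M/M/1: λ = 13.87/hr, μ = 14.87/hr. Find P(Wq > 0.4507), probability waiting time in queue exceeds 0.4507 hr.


ρ = 13.87/14.87 = 0.9328
P(Wq > t) = ρ·e^{−(μ−λ)t} = 0.9328·e^{−0.4507}
= 0.9328·0.637182 = 0.594332

Final: 0.594332


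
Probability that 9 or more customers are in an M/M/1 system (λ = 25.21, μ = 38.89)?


ρ = 25.21/38.89 = 0.6482
P(N ≥ n) = ρ^n = 0.6482^9 = 0.020212

Final: 0.020212


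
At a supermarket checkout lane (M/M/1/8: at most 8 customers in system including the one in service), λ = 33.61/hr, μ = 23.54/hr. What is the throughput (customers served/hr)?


ρ = 1.4278; P_K = (1−ρ)ρ^8/(1−ρ^9) = 0.312278
λ_eff = λ(1 − P_K) = 33.61·(1 − 0.312278) = 33.61·0.687722 = 23.1144 /hr

Final: 23.1144 /hr


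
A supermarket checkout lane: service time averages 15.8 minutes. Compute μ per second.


μ = 1/(service time) in consistent units.
1 second = 0.0166667 min, so μ = 0.0166667/15.8 = 0.001055 per second

Final: 0.001055 /sec


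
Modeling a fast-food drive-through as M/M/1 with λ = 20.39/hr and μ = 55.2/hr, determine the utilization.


ρ = λ/μ = 20.39/55.2 = 0.3694

Final: 0.3694


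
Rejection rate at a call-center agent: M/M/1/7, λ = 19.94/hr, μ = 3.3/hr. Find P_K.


ρ = λ/μ = 19.94/3.3 = 6.0424
P_K = (1−ρ)ρ^K/(1−ρ^(K+1)) = (-5.0424·294088.809086)/(1 − 1777009.349449)
= -1482920.540363/-1777008.349449 = 0.834504

Final: 0.834504


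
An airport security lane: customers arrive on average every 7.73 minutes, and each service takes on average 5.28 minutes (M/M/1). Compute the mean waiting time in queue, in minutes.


λ = 60/7.73 = 7.7620 /hr
μ = 60/5.28 = 11.3636 /hr
ρ = λ/μ = 7.7620/11.3636 = 0.6831
Wq = ρ/(μ−λ) = 0.6831/(11.3636−7.7620) = 0.18965 hr
In minutes: 0.18965·60 = 11.379 min

Final: 11.379 min


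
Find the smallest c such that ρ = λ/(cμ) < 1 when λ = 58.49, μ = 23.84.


Stability requires cμ > λ ⇔ c > λ/μ.
λ/μ = 58.49/23.84 = 2.4534
Minimum integer c = ⌊2.4534⌋ + 1 = 3
Check: 3·23.84 = 71.52 > 58.49, while 2·23.84 = 47.68 ≤ 58.49

Final: 3 servers


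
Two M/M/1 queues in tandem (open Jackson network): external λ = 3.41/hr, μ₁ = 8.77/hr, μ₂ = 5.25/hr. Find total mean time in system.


Each node sees arrival rate λ = 3.41/hr (tandem ⇒ throughput preserved).
W₁ = 1/(μ₁−λ) = 1/(8.77−3.41) = 0.18657 hr
W₂ = 1/(μ₂−λ) = 1/(5.25−3.41) = 0.54348 hr
W_total = W₁ + W₂ = 0.18657 + 0.54348 = 0.73005 hr

Final: 0.73005 hr


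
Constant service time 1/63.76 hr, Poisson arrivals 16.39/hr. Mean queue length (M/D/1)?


ρ = 16.39/63.76 = 0.2571
M/D/1: Lq = ρ²/(2(1−ρ)) = 0.06608/(2·0.7429) = 0.04447

Final: 0.04447


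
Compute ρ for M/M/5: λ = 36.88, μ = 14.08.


ρ = λ/(cμ) = 36.88/(5·14.08) = 36.88/70.40 = 0.5239

Final: 0.5239


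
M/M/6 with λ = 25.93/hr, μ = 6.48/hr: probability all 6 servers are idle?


a = λ/μ = 25.93/6.48 = 4.0015; ρ = a/c = 0.6669
Σ_{k=0}^{5} a^k/k! (terms k=0..5) = 1.00000 + 4.00154 + 8.00617 + 10.67902 + 10.68314 + 8.54981 = 42.91968
Tail: a^6/(6!(1−ρ)) = 4105.49063/(720·0.3331) = 17.11942
P₀ = 1/(42.91968 + 17.11942) = 1/60.03910 = 0.016656

Final: 0.016656


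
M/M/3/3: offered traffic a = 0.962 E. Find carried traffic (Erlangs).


B(3,0.962) = 0.057666 (Erlang-B)
Carried load = a(1 − B) = 0.962·(1 − 0.057666) = 0.962·0.942334 = 0.9065 E

Final: 0.9065 Erlangs


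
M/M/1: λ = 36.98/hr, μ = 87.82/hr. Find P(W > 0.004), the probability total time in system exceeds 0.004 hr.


W ~ Exponential(μ−λ) for M/M/1.
μ − λ = 87.82 − 36.98 = 50.8400
P(W > t) = e^{−(μ−λ)t} = e^{−0.2034} = 0.815984

Final: 0.815984


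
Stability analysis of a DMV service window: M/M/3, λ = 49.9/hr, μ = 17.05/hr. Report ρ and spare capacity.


Total capacity cμ = 3·17.05 = 51.15/hr
ρ = λ/(cμ) = 49.9/51.15 = 0.9756
Stable ⇔ ρ < 1: YES
Spare capacity = cμ − λ = 51.15 − 49.9 = 1.25/hr

Final: ρ = 0.9756; stable; margin = 1.25/hr


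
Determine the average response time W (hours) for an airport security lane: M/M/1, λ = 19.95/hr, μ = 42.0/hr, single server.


W = 1/(μ−λ) = 1/(42.0 − 19.95) = 1/22.05 = 0.04535 hr

Final: 0.04535 hr


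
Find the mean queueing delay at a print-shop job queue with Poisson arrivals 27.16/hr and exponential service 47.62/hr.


ρ = 27.16/47.62 = 0.5703
Wq = ρ/(μ−λ) = 0.5703/(47.62 − 27.16) = 0.5703/20.46 = 0.02788 hr

Final: 0.02788 hr


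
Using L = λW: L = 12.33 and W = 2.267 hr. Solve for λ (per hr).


λ = L/W = 12.33/2.267 = 5.4389 /hr

Final: 5.4389 /hr


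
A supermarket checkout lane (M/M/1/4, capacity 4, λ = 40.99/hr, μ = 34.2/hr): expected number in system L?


ρ = 40.99/34.2 = 1.1985
L = ρ[1 − (K+1)ρ^K + Kρ^(K+1)] / [(1−ρ)(1−ρ^(K+1))]
Numerator: 1.1985·(1 − 5·2.063513 + 4·2.473199) = 0.689435
Denominator: (-0.1985)·(-1.473199) = 0.292486
L = 0.689435/0.292486 = 2.3572

Final: 2.3572


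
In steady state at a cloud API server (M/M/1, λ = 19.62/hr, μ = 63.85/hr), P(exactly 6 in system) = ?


ρ = 19.62/63.85 = 0.3073
P_n = (1−ρ)·ρ^n = (1 − 0.3073)·0.3073^6 = 0.6927·0.0008418 = 0.0005832

Final: 0.0005832


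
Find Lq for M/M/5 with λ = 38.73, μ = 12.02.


a = λ/μ = 3.2221; ρ = a/5 = 0.6444
P₀ = 0.036206
Lq = P₀·a^c·ρ / (c!·(1−ρ)²) = 0.036206·347.30829·0.6444/(120·0.12643)
= 0.53411

Final: 0.53411


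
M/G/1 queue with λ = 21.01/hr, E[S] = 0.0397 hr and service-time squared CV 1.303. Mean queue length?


ρ = λ·E[S] = 21.01·0.0397 = 0.8341
Lq = ρ²(1+C_s²)/(2(1−ρ)) = 0.6957·(1+1.303)/(2·0.1659)
= 0.6957·2.3030/0.3318 = 4.82884

Final: 4.82884


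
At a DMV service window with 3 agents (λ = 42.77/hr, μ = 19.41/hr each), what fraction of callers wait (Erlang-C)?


a = λ/μ = 2.2035; ρ = a/3 = 0.7345
P₀ = 0.080988 (from M/M/c formula)
C(c,a) = [a^c/(c!(1−ρ))]·P₀ = [10.69895/(6·0.2655)]·0.080988
= 6.71626·0.080988 = 0.543938

Final: 0.543938


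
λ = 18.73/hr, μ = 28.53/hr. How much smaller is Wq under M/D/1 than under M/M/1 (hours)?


ρ = 18.73/28.53 = 0.6565
Wq(M/M/1) = ρ/(μ−λ) = 0.6565/9.80 = 0.06699 hr
Wq(M/D/1) = ρ/(2(μ−λ)) = 0.03349 hr
Savings = 0.06699 − 0.03349 = 0.03349 hr

Final: 0.03349 hr


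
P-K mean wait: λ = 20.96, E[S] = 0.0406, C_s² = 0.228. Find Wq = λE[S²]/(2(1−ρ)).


ρ = λ·E[S] = 20.96·0.0406 = 0.8510
E[S²] = E[S]²(1+C_s²) = 0.0406²·(1+0.228) = 0.002024
Wq = λ·E[S²]/(2(1−ρ)) = 20.96·0.002024/(2·0.1490) = 0.14235 hr

Final: 0.14235 hr


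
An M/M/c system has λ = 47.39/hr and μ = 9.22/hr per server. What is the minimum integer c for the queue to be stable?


Stability requires cμ > λ ⇔ c > λ/μ.
λ/μ = 47.39/9.22 = 5.1399
Minimum integer c = ⌊5.1399⌋ + 1 = 6
Check: 6·9.22 = 55.32 > 47.39, while 5·9.22 = 46.10 ≤ 47.39

Final: 6 servers


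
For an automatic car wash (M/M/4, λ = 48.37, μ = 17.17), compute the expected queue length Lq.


a = λ/μ = 2.8171; ρ = a/4 = 0.7043
P₀ = 0.049054
Lq = P₀·a^c·ρ / (c!·(1−ρ)²) = 0.049054·62.98297·0.7043/(24·0.08745)
= 1.03675

Final: 1.03675


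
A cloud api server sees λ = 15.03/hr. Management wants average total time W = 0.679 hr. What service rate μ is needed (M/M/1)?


W = 1/(μ−λ) ⇒ μ − λ = 1/W = 1/0.679 = 1.4728
μ = λ + 1/W = 15.03 + 1.4728 = 16.5028 per hr

Final: 16.5028 /hr


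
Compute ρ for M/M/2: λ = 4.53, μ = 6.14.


ρ = λ/(cμ) = 4.53/(2·6.14) = 4.53/12.28 = 0.3689

Final: 0.3689


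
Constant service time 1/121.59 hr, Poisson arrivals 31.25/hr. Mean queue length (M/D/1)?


ρ = 31.25/121.59 = 0.2570
M/D/1: Lq = ρ²/(2(1−ρ)) = 0.06605/(2·0.7430) = 0.04445

Final: 0.04445


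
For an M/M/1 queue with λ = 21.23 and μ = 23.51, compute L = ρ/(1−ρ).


ρ = λ/μ = 21.23/23.51 = 0.9030
L = ρ/(1−ρ) = 0.9030/(1 − 0.9030) = 0.9030/0.09698 = 9.3114

Final: 9.3114


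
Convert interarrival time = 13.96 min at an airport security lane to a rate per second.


λ = 1/(interarrival time) in consistent units.
1 second = 0.0166667 min, so λ = 0.0166667/13.96 = 0.001194 per second

Final: 0.001194 /sec


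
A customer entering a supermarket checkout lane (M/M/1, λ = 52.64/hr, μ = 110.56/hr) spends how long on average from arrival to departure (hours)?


W = 1/(μ−λ) = 1/(110.56 − 52.64) = 1/57.92 = 0.01727 hr

Final: 0.01727 hr


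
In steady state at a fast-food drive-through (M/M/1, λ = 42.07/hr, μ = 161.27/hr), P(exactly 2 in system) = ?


ρ = 42.07/161.27 = 0.2609
P_n = (1−ρ)·ρ^n = (1 − 0.2609)·0.2609^2 = 0.7391·0.068052 = 0.050299

Final: 0.050299


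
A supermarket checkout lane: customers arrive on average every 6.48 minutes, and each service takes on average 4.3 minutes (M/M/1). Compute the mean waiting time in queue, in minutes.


λ = 60/6.48 = 9.2593 /hr
μ = 60/4.3 = 13.9535 /hr
ρ = λ/μ = 9.2593/13.9535 = 0.6636
Wq = ρ/(μ−λ) = 0.6636/(13.9535−9.2593) = 0.14136 hr
In minutes: 0.14136·60 = 8.482 min

Final: 8.482 min


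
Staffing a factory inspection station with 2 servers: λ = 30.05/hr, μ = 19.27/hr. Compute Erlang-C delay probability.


a = λ/μ = 1.5594; ρ = a/2 = 0.7797
P₀ = 0.123779 (from M/M/c formula)
C(c,a) = [a^c/(c!(1−ρ))]·P₀ = [2.43179/(2·0.2203)]·0.123779
= 5.51950·0.123779 = 0.683198

Final: 0.683198


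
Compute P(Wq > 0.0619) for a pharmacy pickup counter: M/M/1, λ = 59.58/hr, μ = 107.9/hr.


ρ = 59.58/107.9 = 0.5522
P(Wq > t) = ρ·e^{−(μ−λ)t} = 0.5522·e^{−2.9910}
= 0.5522·0.050237 = 0.027740

Final: 0.027740


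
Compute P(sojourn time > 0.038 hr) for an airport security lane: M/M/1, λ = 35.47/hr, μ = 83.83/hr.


W ~ Exponential(μ−λ) for M/M/1.
μ − λ = 83.83 − 35.47 = 48.3600
P(W > t) = e^{−(μ−λ)t} = e^{−1.8377} = 0.159186

Final: 0.159186


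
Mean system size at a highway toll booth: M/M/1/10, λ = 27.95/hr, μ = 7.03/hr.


ρ = 27.95/7.03 = 3.9758
L = ρ[1 − (K+1)ρ^K + Kρ^(K+1)] / [(1−ρ)(1−ρ^(K+1))]
Numerator: 3.9758·(1 − 11·986881.191469 + 10·3923659.929099) = 112837319.461719
Denominator: (-2.9758)·(-3923658.929099) = 11676094.565682
L = 112837319.461719/11676094.565682 = 9.6640

Final: 9.6640


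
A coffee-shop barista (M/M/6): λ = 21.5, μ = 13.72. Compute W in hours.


a = 1.5671; ρ = 0.2612; P₀ = 0.208590
Lq = P₀·a^c·ρ/(c!(1−ρ)²) = 0.002053
Wq = Lq/λ = 0.002053/21.5 = 0.00009547 hr
W = Wq + 1/μ = 0.00009547 + 0.07289 = 0.07298 hr

Final: 0.07298 hr


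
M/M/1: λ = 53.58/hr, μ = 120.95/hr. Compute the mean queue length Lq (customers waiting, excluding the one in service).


ρ = 53.58/120.95 = 0.4430
Lq = ρ²/(1−ρ) = 0.1962/0.5570 = 0.3523

Final: 0.3523


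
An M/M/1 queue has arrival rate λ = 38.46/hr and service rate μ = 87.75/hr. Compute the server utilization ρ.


ρ = λ/μ = 38.46/87.75 = 0.4383

Final: 0.4383


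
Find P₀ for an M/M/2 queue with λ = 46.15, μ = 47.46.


a = λ/μ = 46.15/47.46 = 0.9724; ρ = a/c = 0.4862
Σ_{k=0}^{1} a^k/k! (terms k=0..1) = 1.00000 + 0.97240 = 1.97240
Tail: a^2/(2!(1−ρ)) = 0.94556/(2·0.5138) = 0.92016
P₀ = 1/(1.97240 + 0.92016) = 1/2.89256 = 0.345715

Final: 0.345715


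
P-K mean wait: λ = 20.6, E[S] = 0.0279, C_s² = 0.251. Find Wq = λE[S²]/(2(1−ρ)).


ρ = λ·E[S] = 20.6·0.0279 = 0.5747
E[S²] = E[S]²(1+C_s²) = 0.0279²·(1+0.251) = 0.0009738
Wq = λ·E[S²]/(2(1−ρ)) = 20.6·0.0009738/(2·0.4253) = 0.02359 hr

Final: 0.02359 hr


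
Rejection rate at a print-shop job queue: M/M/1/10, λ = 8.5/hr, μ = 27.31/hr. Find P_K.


ρ = λ/μ = 8.5/27.31 = 0.3112
P_K = (1−ρ)ρ^K/(1−ρ^(K+1)) = (0.6888·0.000008530)/(1 − 0.000002655)
= 0.000005875/0.999997 = 0.000005875

Final: 0.000005875


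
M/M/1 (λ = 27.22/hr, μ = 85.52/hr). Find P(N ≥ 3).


ρ = 27.22/85.52 = 0.3183
P(N ≥ n) = ρ^n = 0.3183^3 = 0.032245

Final: 0.032245


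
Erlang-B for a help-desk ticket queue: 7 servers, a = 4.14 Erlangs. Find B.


B(c,a) = (a^c/c!) / Σ_{k=0}^{c} a^k/k!
a^7/7! = 4.135917
Σ terms (k=0..7): 1.00000 + 4.14000 + 8.56980 + 11.82632 + 12.24025 + 10.13492 + 6.99310 + 4.13592 = 59.040307
B = 4.135917/59.040307 = 0.070052

Final: 0.070052


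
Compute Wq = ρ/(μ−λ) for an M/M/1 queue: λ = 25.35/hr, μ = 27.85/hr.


ρ = 25.35/27.85 = 0.9102
Wq = ρ/(μ−λ) = 0.9102/(27.85 − 25.35) = 0.9102/2.50 = 0.3641 hr

Final: 0.3641 hr


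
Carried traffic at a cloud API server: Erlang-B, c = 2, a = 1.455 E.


B(2,1.455) = 0.301269 (Erlang-B)
Carried load = a(1 − B) = 1.455·(1 − 0.301269) = 1.455·0.698731 = 1.0167 E

Final: 1.0167 Erlangs


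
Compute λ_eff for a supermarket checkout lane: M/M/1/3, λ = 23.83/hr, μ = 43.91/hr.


ρ = 0.5427; P_K = (1−ρ)ρ^3/(1−ρ^4) = 0.080037
λ_eff = λ(1 − P_K) = 23.83·(1 − 0.080037) = 23.83·0.919963 = 21.9227 /hr

Final: 21.9227 /hr


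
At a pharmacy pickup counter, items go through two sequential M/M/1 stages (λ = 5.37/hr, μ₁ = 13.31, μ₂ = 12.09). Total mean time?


Each node sees arrival rate λ = 5.37/hr (tandem ⇒ throughput preserved).
W₁ = 1/(μ₁−λ) = 1/(13.31−5.37) = 0.12594 hr
W₂ = 1/(μ₂−λ) = 1/(12.09−5.37) = 0.14881 hr
W_total = W₁ + W₂ = 0.12594 + 0.14881 = 0.27475 hr

Final: 0.27475 hr


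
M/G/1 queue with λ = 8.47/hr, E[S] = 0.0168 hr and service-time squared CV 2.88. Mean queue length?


ρ = λ·E[S] = 8.47·0.0168 = 0.1423
Lq = ρ²(1+C_s²)/(2(1−ρ)) = 0.02025·(1+2.88)/(2·0.8577)
= 0.02025·3.8800/1.7154 = 0.04580

Final: 0.04580


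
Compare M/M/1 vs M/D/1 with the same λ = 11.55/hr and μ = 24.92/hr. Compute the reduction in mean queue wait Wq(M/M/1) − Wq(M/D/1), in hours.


ρ = 11.55/24.92 = 0.4635
Wq(M/M/1) = ρ/(μ−λ) = 0.4635/13.37 = 0.03467 hr
Wq(M/D/1) = ρ/(2(μ−λ)) = 0.01733 hr
Savings = 0.03467 − 0.01733 = 0.01733 hr

Final: 0.01733 hr


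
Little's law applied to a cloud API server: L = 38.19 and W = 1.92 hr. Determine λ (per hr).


λ = L/W = 38.19/1.92 = 19.8906 /hr

Final: 19.8906 /hr


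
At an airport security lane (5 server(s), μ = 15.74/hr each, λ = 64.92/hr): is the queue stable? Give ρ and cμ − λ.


Total capacity cμ = 5·15.74 = 78.70/hr
ρ = λ/(cμ) = 64.92/78.70 = 0.8249
Stable ⇔ ρ < 1: YES
Spare capacity = cμ − λ = 78.70 − 64.92 = 13.78/hr

Final: ρ = 0.8249; stable; margin = 13.78/hr


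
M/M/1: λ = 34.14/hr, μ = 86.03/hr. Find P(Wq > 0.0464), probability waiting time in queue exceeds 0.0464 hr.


ρ = 34.14/86.03 = 0.3968
P(Wq > t) = ρ·e^{−(μ−λ)t} = 0.3968·e^{−2.4077}
= 0.3968·0.090022 = 0.035724

Final: 0.035724


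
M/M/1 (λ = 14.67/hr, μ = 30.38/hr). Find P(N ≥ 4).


ρ = 14.67/30.38 = 0.4829
P(N ≥ n) = ρ^n = 0.4829^4 = 0.054371

Final: 0.054371


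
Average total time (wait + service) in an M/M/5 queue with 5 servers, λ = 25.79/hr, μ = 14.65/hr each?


a = 1.7604; ρ = 0.3521; P₀ = 0.171326
Lq = P₀·a^c·ρ/(c!(1−ρ)²) = 0.02024
Wq = Lq/λ = 0.02024/25.79 = 0.0007850 hr
W = Wq + 1/μ = 0.0007850 + 0.06826 = 0.06904 hr

Final: 0.06904 hr


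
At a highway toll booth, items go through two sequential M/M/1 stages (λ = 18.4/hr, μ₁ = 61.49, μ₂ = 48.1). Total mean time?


Each node sees arrival rate λ = 18.4/hr (tandem ⇒ throughput preserved).
W₁ = 1/(μ₁−λ) = 1/(61.49−18.4) = 0.02321 hr
W₂ = 1/(μ₂−λ) = 1/(48.1−18.4) = 0.03367 hr
W_total = W₁ + W₂ = 0.02321 + 0.03367 = 0.05688 hr

Final: 0.05688 hr


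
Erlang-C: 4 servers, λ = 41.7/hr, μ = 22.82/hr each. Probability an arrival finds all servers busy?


a = λ/μ = 1.8273; ρ = a/4 = 0.4568
P₀ = 0.157004 (from M/M/c formula)
C(c,a) = [a^c/(c!(1−ρ))]·P₀ = [11.15017/(24·0.5432)]·0.157004
= 0.85534·0.157004 = 0.134292

Final: 0.134292


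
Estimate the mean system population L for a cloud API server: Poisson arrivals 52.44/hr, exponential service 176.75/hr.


ρ = λ/μ = 52.44/176.75 = 0.2967
L = ρ/(1−ρ) = 0.2967/(1 − 0.2967) = 0.2967/0.7033 = 0.4218

Final: 0.4218


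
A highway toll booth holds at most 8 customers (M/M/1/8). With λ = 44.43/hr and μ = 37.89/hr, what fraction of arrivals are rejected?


ρ = λ/μ = 44.43/37.89 = 1.1726
P_K = (1−ρ)ρ^K/(1−ρ^(K+1)) = (-0.1726·3.574487)/(1 − 4.191460)
= -0.616974/-3.191460 = 0.193320

Final: 0.193320


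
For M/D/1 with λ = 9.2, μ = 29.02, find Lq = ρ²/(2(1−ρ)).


ρ = 9.2/29.02 = 0.3170
M/D/1: Lq = ρ²/(2(1−ρ)) = 0.1005/(2·0.6830) = 0.07358

Final: 0.07358


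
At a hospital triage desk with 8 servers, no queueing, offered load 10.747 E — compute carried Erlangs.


B(8,10.747) = 0.371954 (Erlang-B)
Carried load = a(1 − B) = 10.747·(1 − 0.371954) = 10.747·0.628046 = 6.7496 E

Final: 6.7496 Erlangs


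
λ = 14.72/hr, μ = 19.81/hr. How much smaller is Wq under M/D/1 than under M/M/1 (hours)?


ρ = 14.72/19.81 = 0.7431
Wq(M/M/1) = ρ/(μ−λ) = 0.7431/5.09 = 0.14598 hr
Wq(M/D/1) = ρ/(2(μ−λ)) = 0.07299 hr
Savings = 0.14598 − 0.07299 = 0.07299 hr

Final: 0.07299 hr


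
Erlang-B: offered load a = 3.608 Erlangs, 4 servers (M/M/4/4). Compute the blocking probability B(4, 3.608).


B(c,a) = (a^c/c!) / Σ_{k=0}^{c} a^k/k!
a^4/4! = 7.060816
Σ terms (k=0..4): 1.00000 + 3.60800 + 6.50883 + 7.82796 + 7.06082 = 26.005603
B = 7.060816/26.005603 = 0.271511

Final: 0.271511


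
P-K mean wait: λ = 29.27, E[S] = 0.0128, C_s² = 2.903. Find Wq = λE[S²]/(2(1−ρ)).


ρ = λ·E[S] = 29.27·0.0128 = 0.3747
E[S²] = E[S]²(1+C_s²) = 0.0128²·(1+2.903) = 0.0006395
Wq = λ·E[S²]/(2(1−ρ)) = 29.27·0.0006395/(2·0.6253) = 0.01497 hr

Final: 0.01497 hr


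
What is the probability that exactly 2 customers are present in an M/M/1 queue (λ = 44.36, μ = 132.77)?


ρ = 44.36/132.77 = 0.3341
P_n = (1−ρ)·ρ^n = (1 − 0.3341)·0.3341^2 = 0.6659·0.111631 = 0.074334

Final: 0.074334


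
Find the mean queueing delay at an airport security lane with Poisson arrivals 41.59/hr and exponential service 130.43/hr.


ρ = 41.59/130.43 = 0.3189
Wq = ρ/(μ−λ) = 0.3189/(130.43 − 41.59) = 0.3189/88.84 = 0.003589 hr

Final: 0.003589 hr


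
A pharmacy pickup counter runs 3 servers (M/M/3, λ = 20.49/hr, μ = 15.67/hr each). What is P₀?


a = λ/μ = 20.49/15.67 = 1.3076; ρ = a/c = 0.4359
Σ_{k=0}^{2} a^k/k! (terms k=0..2) = 1.00000 + 1.30759 + 0.85490 = 3.16250
Tail: a^3/(3!(1−ρ)) = 2.23573/(6·0.5641) = 0.66052
P₀ = 1/(3.16250 + 0.66052) = 1/3.82301 = 0.261574

Final: 0.261574


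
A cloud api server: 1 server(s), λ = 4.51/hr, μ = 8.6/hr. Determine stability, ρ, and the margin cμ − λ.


Total capacity cμ = 1·8.6 = 8.60/hr
ρ = λ/(cμ) = 4.51/8.60 = 0.5244
Stable ⇔ ρ < 1: YES
Spare capacity = cμ − λ = 8.60 − 4.51 = 4.09/hr

Final: ρ = 0.5244; stable; margin = 4.09/hr


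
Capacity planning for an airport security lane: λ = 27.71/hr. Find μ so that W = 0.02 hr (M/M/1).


W = 1/(μ−λ) ⇒ μ − λ = 1/W = 1/0.02 = 50.0000
μ = λ + 1/W = 27.71 + 50.0000 = 77.7100 per hr

Final: 77.7100 /hr


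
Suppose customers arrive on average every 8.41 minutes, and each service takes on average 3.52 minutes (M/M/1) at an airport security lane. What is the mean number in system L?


λ = 60/8.41 = 7.1344 /hr
μ = 60/3.52 = 17.0455 /hr
ρ = λ/μ = 7.1344/17.0455 = 0.4185
L = ρ/(1−ρ) = 0.4185/0.5815 = 0.7198

Final: 0.7198


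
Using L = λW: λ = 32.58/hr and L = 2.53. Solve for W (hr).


W = L/λ = 2.53/32.58 = 0.07766 hr

Final: 0.07766 hr


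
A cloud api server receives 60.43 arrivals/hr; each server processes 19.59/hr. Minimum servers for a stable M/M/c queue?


Stability requires cμ > λ ⇔ c > λ/μ.
λ/μ = 60.43/19.59 = 3.0847
Minimum integer c = ⌊3.0847⌋ + 1 = 4
Check: 4·19.59 = 78.36 > 60.43, while 3·19.59 = 58.77 ≤ 60.43

Final: 4 servers


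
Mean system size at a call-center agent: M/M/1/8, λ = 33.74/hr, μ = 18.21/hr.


ρ = 33.74/18.21 = 1.8528
L = ρ[1 − (K+1)ρ^K + Kρ^(K+1)] / [(1−ρ)(1−ρ^(K+1))]
Numerator: 1.8528·(1 − 9·138.893224 + 8·257.345271) = 1500.277819
Denominator: (-0.8528)·(-256.345271) = 218.618455
L = 1500.277819/218.618455 = 6.8625

Final: 6.8625


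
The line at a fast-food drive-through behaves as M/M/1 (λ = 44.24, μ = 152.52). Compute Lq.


ρ = 44.24/152.52 = 0.2901
Lq = ρ²/(1−ρ) = 0.08413/0.7099 = 0.1185

Final: 0.1185


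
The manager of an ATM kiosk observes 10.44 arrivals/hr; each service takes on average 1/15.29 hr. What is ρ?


ρ = λ/μ = 10.44/15.29 = 0.6828

Final: 0.6828


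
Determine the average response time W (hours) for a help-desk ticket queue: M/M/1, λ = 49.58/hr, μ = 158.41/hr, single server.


W = 1/(μ−λ) = 1/(158.41 − 49.58) = 1/108.83 = 0.009189 hr

Final: 0.009189 hr


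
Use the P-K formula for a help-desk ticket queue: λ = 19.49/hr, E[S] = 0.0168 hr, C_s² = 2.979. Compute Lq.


ρ = λ·E[S] = 19.49·0.0168 = 0.3274
Lq = ρ²(1+C_s²)/(2(1−ρ)) = 0.1072·(1+2.979)/(2·0.6726)
= 0.1072·3.9790/1.3451 = 0.31714

Final: 0.31714


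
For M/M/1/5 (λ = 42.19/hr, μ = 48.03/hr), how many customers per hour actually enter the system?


ρ = 0.8784; P_K = (1−ρ)ρ^5/(1−ρ^6) = 0.117625
λ_eff = λ(1 − P_K) = 42.19·(1 − 0.117625) = 42.19·0.882375 = 37.2274 /hr

Final: 37.2274 /hr


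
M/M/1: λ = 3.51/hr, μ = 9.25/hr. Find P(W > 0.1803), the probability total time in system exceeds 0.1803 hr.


W ~ Exponential(μ−λ) for M/M/1.
μ − λ = 9.25 − 3.51 = 5.7400
P(W > t) = e^{−(μ−λ)t} = e^{−1.0349} = 0.355254

Final: 0.355254


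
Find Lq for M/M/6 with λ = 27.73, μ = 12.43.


a = λ/μ = 2.2309; ρ = a/6 = 0.3718
P₀ = 0.107125
Lq = P₀·a^c·ρ / (c!·(1−ρ)²) = 0.107125·123.27427·0.3718/(720·0.39462)
= 0.01728

Final: 0.01728


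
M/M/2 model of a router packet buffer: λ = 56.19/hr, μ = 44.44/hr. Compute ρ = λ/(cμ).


ρ = λ/(cμ) = 56.19/(2·44.44) = 56.19/88.88 = 0.6322

Final: 0.6322


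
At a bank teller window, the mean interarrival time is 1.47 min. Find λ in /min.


λ = 1/(interarrival time) in consistent units.
1 minute = 1 min, so λ = 1/1.47 = 0.6803 per minute

Final: 0.6803 /min


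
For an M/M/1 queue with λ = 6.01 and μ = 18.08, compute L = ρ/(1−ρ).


ρ = λ/μ = 6.01/18.08 = 0.3324
L = ρ/(1−ρ) = 0.3324/(1 − 0.3324) = 0.3324/0.6676 = 0.4979

Final: 0.4979


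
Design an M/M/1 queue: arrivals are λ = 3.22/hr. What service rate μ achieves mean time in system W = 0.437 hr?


W = 1/(μ−λ) ⇒ μ − λ = 1/W = 1/0.437 = 2.2883
μ = λ + 1/W = 3.22 + 2.2883 = 5.5083 per hr

Final: 5.5083 /hr


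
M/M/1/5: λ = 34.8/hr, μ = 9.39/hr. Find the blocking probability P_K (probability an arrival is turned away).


ρ = λ/μ = 34.8/9.39 = 3.7061
P_K = (1−ρ)ρ^K/(1−ρ^(K+1)) = (-2.7061·699.146614)/(1 − 2591.086491)
= -1891.939878/-2590.086491 = 0.730454

Final: 0.730454


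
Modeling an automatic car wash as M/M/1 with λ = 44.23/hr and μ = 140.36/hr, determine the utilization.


ρ = λ/μ = 44.23/140.36 = 0.3151

Final: 0.3151


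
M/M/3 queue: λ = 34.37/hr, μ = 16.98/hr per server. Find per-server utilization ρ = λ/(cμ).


ρ = λ/(cμ) = 34.37/(3·16.98) = 34.37/50.94 = 0.6747

Final: 0.6747


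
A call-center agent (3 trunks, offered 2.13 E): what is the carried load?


B(3,2.13) = 0.229789 (Erlang-B)
Carried load = a(1 − B) = 2.13·(1 − 0.229789) = 2.13·0.770211 = 1.6406 E

Final: 1.6406 Erlangs


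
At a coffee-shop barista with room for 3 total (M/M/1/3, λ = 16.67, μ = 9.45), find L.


ρ = 16.67/9.45 = 1.7640
L = ρ[1 − (K+1)ρ^K + Kρ^(K+1)] / [(1−ρ)(1−ρ^(K+1))]
Numerator: 1.7640·(1 − 4·5.489229 + 3·9.683117) = 14.275223
Denominator: (-0.7640)·(-8.683117) = 6.634085
L = 14.275223/6.634085 = 2.1518

Final: 2.1518


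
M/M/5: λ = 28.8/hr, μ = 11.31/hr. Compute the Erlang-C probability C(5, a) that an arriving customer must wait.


a = λ/μ = 2.5464; ρ = a/5 = 0.5093
P₀ = 0.076274 (from M/M/c formula)
C(c,a) = [a^c/(c!(1−ρ))]·P₀ = [107.06547/(120·0.4907)]·0.076274
= 1.81818·0.076274 = 0.138681

Final: 0.138681


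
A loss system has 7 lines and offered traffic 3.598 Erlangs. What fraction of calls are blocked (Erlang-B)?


B(c,a) = (a^c/c!) / Σ_{k=0}^{c} a^k/k!
a^7/7! = 1.548808
Σ terms (k=0..7): 1.00000 + 3.59800 + 6.47280 + 7.76305 + 6.98286 + 5.02487 + 3.01325 + 1.54881 = 35.403630
B = 1.548808/35.403630 = 0.043747

Final: 0.043747


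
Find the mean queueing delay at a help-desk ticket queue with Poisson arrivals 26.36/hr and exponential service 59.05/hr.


ρ = 26.36/59.05 = 0.4464
Wq = ρ/(μ−λ) = 0.4464/(59.05 − 26.36) = 0.4464/32.69 = 0.01366 hr

Final: 0.01366 hr


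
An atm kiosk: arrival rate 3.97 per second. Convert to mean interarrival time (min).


Mean interarrival time = 1/λ = 1/3.97 second = 0.25189 second
In minutes: 0.25189 × 0.0166667 = 0.004198 min

Final: 0.004198 min


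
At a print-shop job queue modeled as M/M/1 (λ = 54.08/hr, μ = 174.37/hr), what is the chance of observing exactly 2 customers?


ρ = 54.08/174.37 = 0.3101
P_n = (1−ρ)·ρ^n = (1 − 0.3101)·0.3101^2 = 0.6899·0.096190 = 0.066357

Final: 0.066357


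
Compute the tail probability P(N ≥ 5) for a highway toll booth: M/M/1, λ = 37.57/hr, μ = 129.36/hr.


ρ = 37.57/129.36 = 0.2904
P(N ≥ n) = ρ^n = 0.2904^5 = 0.002066

Final: 0.002066


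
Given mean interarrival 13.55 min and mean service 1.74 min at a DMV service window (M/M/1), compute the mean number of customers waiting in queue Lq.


λ = 60/13.55 = 4.4280 /hr
μ = 60/1.74 = 34.4828 /hr
ρ = λ/μ = 4.4280/34.4828 = 0.1284
Lq = ρ²/(1−ρ) = 0.01649/0.8716 = 0.01892

Final: 0.01892


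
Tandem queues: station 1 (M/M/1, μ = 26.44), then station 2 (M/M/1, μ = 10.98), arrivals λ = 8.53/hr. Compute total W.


Each node sees arrival rate λ = 8.53/hr (tandem ⇒ throughput preserved).
W₁ = 1/(μ₁−λ) = 1/(26.44−8.53) = 0.05583 hr
W₂ = 1/(μ₂−λ) = 1/(10.98−8.53) = 0.40816 hr
W_total = W₁ + W₂ = 0.05583 + 0.40816 = 0.46400 hr

Final: 0.46400 hr


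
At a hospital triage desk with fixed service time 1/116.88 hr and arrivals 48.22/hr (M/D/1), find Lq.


ρ = 48.22/116.88 = 0.4126
M/D/1: Lq = ρ²/(2(1−ρ)) = 0.1702/(2·0.5874) = 0.14487

Final: 0.14487


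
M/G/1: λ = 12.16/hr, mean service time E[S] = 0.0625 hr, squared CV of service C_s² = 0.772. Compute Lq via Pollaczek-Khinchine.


ρ = λ·E[S] = 12.16·0.0625 = 0.7600
Lq = ρ²(1+C_s²)/(2(1−ρ)) = 0.5776·(1+0.772)/(2·0.2400)
= 0.5776·1.7720/0.4800 = 2.13231

Final: 2.13231


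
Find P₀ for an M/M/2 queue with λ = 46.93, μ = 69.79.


a = λ/μ = 46.93/69.79 = 0.6724; ρ = a/c = 0.3362
Σ_{k=0}^{1} a^k/k! (terms k=0..1) = 1.00000 + 0.67245 = 1.67245
Tail: a^2/(2!(1−ρ)) = 0.45218/(2·0.6638) = 0.34061
P₀ = 1/(1.67245 + 0.34061) = 1/2.01306 = 0.496756

Final: 0.496756


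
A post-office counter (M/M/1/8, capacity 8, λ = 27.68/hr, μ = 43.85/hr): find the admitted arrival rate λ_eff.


ρ = 0.6312; P_K = (1−ρ)ρ^8/(1−ρ^9) = 0.009447
λ_eff = λ(1 − P_K) = 27.68·(1 − 0.009447) = 27.68·0.990553 = 27.4185 /hr

Final: 27.4185 /hr


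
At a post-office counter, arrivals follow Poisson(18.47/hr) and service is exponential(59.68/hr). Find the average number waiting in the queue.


ρ = 18.47/59.68 = 0.3095
Lq = ρ²/(1−ρ) = 0.09578/0.6905 = 0.1387

Final: 0.1387


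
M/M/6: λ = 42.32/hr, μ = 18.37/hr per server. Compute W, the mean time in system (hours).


a = 2.3038; ρ = 0.3840; P₀ = 0.099536
Lq = P₀·a^c·ρ/(c!(1−ρ)²) = 0.02091
Wq = Lq/λ = 0.02091/42.32 = 0.0004941 hr
W = Wq + 1/μ = 0.0004941 + 0.05444 = 0.05493 hr

Final: 0.05493 hr


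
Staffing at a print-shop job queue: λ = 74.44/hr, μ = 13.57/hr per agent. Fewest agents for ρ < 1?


Stability requires cμ > λ ⇔ c > λ/μ.
λ/μ = 74.44/13.57 = 5.4856
Minimum integer c = ⌊5.4856⌋ + 1 = 6
Check: 6·13.57 = 81.42 > 74.44, while 5·13.57 = 67.85 ≤ 74.44

Final: 6 servers


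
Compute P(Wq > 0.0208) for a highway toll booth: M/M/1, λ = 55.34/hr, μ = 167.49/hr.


ρ = 55.34/167.49 = 0.3304
P(Wq > t) = ρ·e^{−(μ−λ)t} = 0.3304·e^{−2.3327}
= 0.3304·0.097031 = 0.032060

Final: 0.032060


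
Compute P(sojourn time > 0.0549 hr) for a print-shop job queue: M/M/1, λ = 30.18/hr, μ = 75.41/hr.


W ~ Exponential(μ−λ) for M/M/1.
μ − λ = 75.41 − 30.18 = 45.2300
P(W > t) = e^{−(μ−λ)t} = e^{−2.4831} = 0.083482

Final: 0.083482


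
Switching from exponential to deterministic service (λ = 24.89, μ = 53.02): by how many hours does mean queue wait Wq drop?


ρ = 24.89/53.02 = 0.4694
Wq(M/M/1) = ρ/(μ−λ) = 0.4694/28.13 = 0.01669 hr
Wq(M/D/1) = ρ/(2(μ−λ)) = 0.008344 hr
Savings = 0.01669 − 0.008344 = 0.008344 hr

Final: 0.008344 hr


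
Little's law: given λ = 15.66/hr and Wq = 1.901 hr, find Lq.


Lq = λWq = 15.66·1.901 = 29.7697

Final: 29.7697


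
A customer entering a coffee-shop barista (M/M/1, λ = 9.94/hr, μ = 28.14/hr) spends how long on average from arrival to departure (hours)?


W = 1/(μ−λ) = 1/(28.14 − 9.94) = 1/18.20 = 0.05495 hr

Final: 0.05495 hr


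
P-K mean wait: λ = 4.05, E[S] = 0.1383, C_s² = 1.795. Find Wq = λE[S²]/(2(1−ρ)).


ρ = λ·E[S] = 4.05·0.1383 = 0.5601
E[S²] = E[S]²(1+C_s²) = 0.1383²·(1+1.795) = 0.053460
Wq = λ·E[S²]/(2(1−ρ)) = 4.05·0.053460/(2·0.4399) = 0.24610 hr

Final: 0.24610 hr


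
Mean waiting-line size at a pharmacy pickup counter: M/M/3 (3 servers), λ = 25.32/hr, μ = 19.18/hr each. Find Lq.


a = λ/μ = 1.3201; ρ = a/3 = 0.4400
P₀ = 0.257981
Lq = P₀·a^c·ρ / (c!·(1−ρ)²) = 0.257981·2.30062·0.4400/(6·0.31355)
= 0.13882

Final: 0.13882


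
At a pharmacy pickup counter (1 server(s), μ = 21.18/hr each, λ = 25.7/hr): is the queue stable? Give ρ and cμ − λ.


Total capacity cμ = 1·21.18 = 21.18/hr
ρ = λ/(cμ) = 25.7/21.18 = 1.2134
Stable ⇔ ρ < 1: NO
Spare capacity = cμ − λ = 21.18 − 25.7 = -4.52/hr

Final: ρ = 1.2134; unstable; margin = -4.52/hr


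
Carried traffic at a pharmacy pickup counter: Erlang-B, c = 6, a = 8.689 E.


B(6,8.689) = 0.425500 (Erlang-B)
Carried load = a(1 − B) = 8.689·(1 − 0.425500) = 8.689·0.574500 = 4.9918 E

Final: 4.9918 Erlangs


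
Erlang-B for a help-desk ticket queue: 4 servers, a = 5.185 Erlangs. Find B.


B(c,a) = (a^c/c!) / Σ_{k=0}^{c} a^k/k!
a^4/4! = 30.115065
Σ terms (k=0..4): 1.00000 + 5.18500 + 13.44211 + 23.23245 + 30.11506 = 72.974628
B = 30.115065/72.974628 = 0.412679

Final: 0.412679


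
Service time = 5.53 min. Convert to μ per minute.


μ = 1/(service time) in consistent units.
1 minute = 1 min, so μ = 1/5.53 = 0.1808 per minute

Final: 0.1808 /min


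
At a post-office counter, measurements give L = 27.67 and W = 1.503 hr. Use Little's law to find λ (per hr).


λ = L/W = 27.67/1.503 = 18.4098 /hr

Final: 18.4098 /hr


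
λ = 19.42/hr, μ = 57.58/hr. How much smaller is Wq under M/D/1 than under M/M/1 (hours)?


ρ = 19.42/57.58 = 0.3373
Wq(M/M/1) = ρ/(μ−λ) = 0.3373/38.16 = 0.008838 hr
Wq(M/D/1) = ρ/(2(μ−λ)) = 0.004419 hr
Savings = 0.008838 − 0.004419 = 0.004419 hr

Final: 0.004419 hr


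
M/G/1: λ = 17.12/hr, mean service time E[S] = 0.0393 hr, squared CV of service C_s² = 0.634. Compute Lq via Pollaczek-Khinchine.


ρ = λ·E[S] = 17.12·0.0393 = 0.6728
Lq = ρ²(1+C_s²)/(2(1−ρ)) = 0.4527·(1+0.634)/(2·0.3272)
= 0.4527·1.6340/0.6544 = 1.13038

Final: 1.13038


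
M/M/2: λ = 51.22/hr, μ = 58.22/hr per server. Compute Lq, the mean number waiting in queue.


a = λ/μ = 0.8798; ρ = a/2 = 0.4399
P₀ = 0.389002
Lq = P₀·a^c·ρ / (c!·(1−ρ)²) = 0.389002·0.77399·0.4399/(2·0.31373)
= 0.21107

Final: 0.21107


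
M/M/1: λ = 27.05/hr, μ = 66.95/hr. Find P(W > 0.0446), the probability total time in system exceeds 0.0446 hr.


W ~ Exponential(μ−λ) for M/M/1.
μ − λ = 66.95 − 27.05 = 39.9000
P(W > t) = e^{−(μ−λ)t} = e^{−1.7795} = 0.168716

Final: 0.168716


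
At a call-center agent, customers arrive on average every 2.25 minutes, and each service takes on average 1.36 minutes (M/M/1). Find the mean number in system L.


λ = 60/2.25 = 26.6667 /hr
μ = 60/1.36 = 44.1176 /hr
ρ = λ/μ = 26.6667/44.1176 = 0.6044
L = ρ/(1−ρ) = 0.6044/0.3956 = 1.5281

Final: 1.5281


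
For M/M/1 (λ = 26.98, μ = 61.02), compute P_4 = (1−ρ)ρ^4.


ρ = 26.98/61.02 = 0.4422
P_n = (1−ρ)·ρ^n = (1 − 0.4422)·0.4422^4 = 0.5578·0.038219 = 0.021320

Final: 0.021320


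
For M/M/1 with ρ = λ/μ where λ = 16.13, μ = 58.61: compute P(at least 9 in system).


ρ = 16.13/58.61 = 0.2752
P(N ≥ n) = ρ^n = 0.2752^9 = 0.000009057

Final: 0.000009057


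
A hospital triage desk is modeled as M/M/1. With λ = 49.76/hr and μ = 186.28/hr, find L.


ρ = λ/μ = 49.76/186.28 = 0.2671
L = ρ/(1−ρ) = 0.2671/(1 − 0.2671) = 0.2671/0.7329 = 0.3645

Final: 0.3645


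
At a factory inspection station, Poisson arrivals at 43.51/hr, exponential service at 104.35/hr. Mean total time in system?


W = 1/(μ−λ) = 1/(104.35 − 43.51) = 1/60.84 = 0.01644 hr

Final: 0.01644 hr


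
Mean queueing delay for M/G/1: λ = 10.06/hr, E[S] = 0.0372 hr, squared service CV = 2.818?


ρ = λ·E[S] = 10.06·0.0372 = 0.3742
E[S²] = E[S]²(1+C_s²) = 0.0372²·(1+2.818) = 0.005284
Wq = λ·E[S²]/(2(1−ρ)) = 10.06·0.005284/(2·0.6258) = 0.04247 hr

Final: 0.04247 hr


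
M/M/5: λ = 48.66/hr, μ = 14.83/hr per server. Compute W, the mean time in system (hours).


a = 3.2812; ρ = 0.6562; P₀ = 0.033782
Lq = P₀·a^c·ρ/(c!(1−ρ)²) = 0.59458
Wq = Lq/λ = 0.59458/48.66 = 0.01222 hr
W = Wq + 1/μ = 0.01222 + 0.06743 = 0.07965 hr

Final: 0.07965 hr


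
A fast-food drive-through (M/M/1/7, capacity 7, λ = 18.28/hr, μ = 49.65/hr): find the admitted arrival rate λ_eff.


ρ = 0.3682; P_K = (1−ρ)ρ^7/(1−ρ^8) = 0.0005796
λ_eff = λ(1 − P_K) = 18.28·(1 − 0.0005796) = 18.28·0.999420 = 18.2694 /hr

Final: 18.2694 /hr


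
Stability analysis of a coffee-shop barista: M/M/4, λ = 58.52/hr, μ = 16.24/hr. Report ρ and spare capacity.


Total capacity cμ = 4·16.24 = 64.96/hr
ρ = λ/(cμ) = 58.52/64.96 = 0.9009
Stable ⇔ ρ < 1: YES
Spare capacity = cμ − λ = 64.96 − 58.52 = 6.44/hr

Final: ρ = 0.9009; stable; margin = 6.44/hr


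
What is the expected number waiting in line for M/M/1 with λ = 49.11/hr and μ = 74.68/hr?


ρ = 49.11/74.68 = 0.6576
Lq = ρ²/(1−ρ) = 0.4324/0.3424 = 1.2630

Final: 1.2630


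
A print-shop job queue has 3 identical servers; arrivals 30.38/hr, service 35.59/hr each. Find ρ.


ρ = λ/(cμ) = 30.38/(3·35.59) = 30.38/106.77 = 0.2845

Final: 0.2845


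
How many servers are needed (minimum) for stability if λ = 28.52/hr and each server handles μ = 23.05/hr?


Stability requires cμ > λ ⇔ c > λ/μ.
λ/μ = 28.52/23.05 = 1.2373
Minimum integer c = ⌊1.2373⌋ + 1 = 2
Check: 2·23.05 = 46.10 > 28.52, while 1·23.05 = 23.05 ≤ 28.52

Final: 2 servers


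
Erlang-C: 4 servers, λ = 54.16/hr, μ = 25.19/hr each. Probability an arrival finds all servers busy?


a = λ/μ = 2.1501; ρ = a/4 = 0.5375
P₀ = 0.110580 (from M/M/c formula)
C(c,a) = [a^c/(c!(1−ρ))]·P₀ = [21.36987/(24·0.4625)]·0.110580
= 1.92528·0.110580 = 0.212897

Final: 0.212897


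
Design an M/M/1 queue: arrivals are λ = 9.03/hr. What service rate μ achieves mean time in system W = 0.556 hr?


W = 1/(μ−λ) ⇒ μ − λ = 1/W = 1/0.556 = 1.7986
μ = λ + 1/W = 9.03 + 1.7986 = 10.8286 per hr

Final: 10.8286 /hr


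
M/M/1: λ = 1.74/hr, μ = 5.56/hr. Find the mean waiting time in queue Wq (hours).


ρ = 1.74/5.56 = 0.3129
Wq = ρ/(μ−λ) = 0.3129/(5.56 − 1.74) = 0.3129/3.82 = 0.08192 hr

Final: 0.08192 hr


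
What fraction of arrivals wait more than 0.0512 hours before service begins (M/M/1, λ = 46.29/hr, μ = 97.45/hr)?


ρ = 46.29/97.45 = 0.4750
P(Wq > t) = ρ·e^{−(μ−λ)t} = 0.4750·e^{−2.6194}
= 0.4750·0.072847 = 0.034603

Final: 0.034603


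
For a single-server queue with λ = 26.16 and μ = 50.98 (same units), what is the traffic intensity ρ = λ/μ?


ρ = λ/μ = 26.16/50.98 = 0.5131

Final: 0.5131


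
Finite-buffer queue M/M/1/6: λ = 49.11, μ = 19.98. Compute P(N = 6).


ρ = λ/μ = 49.11/19.98 = 2.4580
P_K = (1−ρ)ρ^K/(1−ρ^(K+1)) = (-1.4580·220.519349)/(1 − 542.027288)
= -321.507940/-541.027288 = 0.594255

Final: 0.594255


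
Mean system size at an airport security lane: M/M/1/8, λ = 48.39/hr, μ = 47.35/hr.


ρ = 48.39/47.35 = 1.0220
L = ρ[1 − (K+1)ρ^K + Kρ^(K+1)] / [(1−ρ)(1−ρ^(K+1))]
Numerator: 1.0220·(1 − 9·1.189831 + 8·1.215964) = 0.019660
Denominator: (-0.02196)·(-0.215964) = 0.004743
L = 0.019660/0.004743 = 4.1447

Final: 4.1447


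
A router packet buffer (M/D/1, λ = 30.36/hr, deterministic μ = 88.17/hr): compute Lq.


ρ = 30.36/88.17 = 0.3443
M/D/1: Lq = ρ²/(2(1−ρ)) = 0.1186/(2·0.6557) = 0.09042

Final: 0.09042


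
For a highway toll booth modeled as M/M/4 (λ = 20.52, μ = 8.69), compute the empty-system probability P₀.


a = λ/μ = 20.52/8.69 = 2.3613; ρ = a/c = 0.5903
Σ_{k=0}^{3} a^k/k! (terms k=0..3) = 1.00000 + 2.36133 + 2.78795 + 2.19443 = 8.34371
Tail: a^4/(4!(1−ρ)) = 31.09069/(24·0.4097) = 3.16220
P₀ = 1/(8.34371 + 3.16220) = 1/11.50591 = 0.086912

Final: 0.086912


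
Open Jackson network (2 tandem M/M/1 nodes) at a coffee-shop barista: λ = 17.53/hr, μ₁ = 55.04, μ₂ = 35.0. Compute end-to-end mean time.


Each node sees arrival rate λ = 17.53/hr (tandem ⇒ throughput preserved).
W₁ = 1/(μ₁−λ) = 1/(55.04−17.53) = 0.02666 hr
W₂ = 1/(μ₂−λ) = 1/(35.0−17.53) = 0.05724 hr
W_total = W₁ + W₂ = 0.02666 + 0.05724 = 0.08390 hr

Final: 0.08390 hr


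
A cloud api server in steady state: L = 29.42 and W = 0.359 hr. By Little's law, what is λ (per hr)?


λ = L/W = 29.42/0.359 = 81.9499 /hr

Final: 81.9499 /hr


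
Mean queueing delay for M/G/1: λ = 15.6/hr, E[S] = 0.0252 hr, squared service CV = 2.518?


ρ = λ·E[S] = 15.6·0.0252 = 0.3931
E[S²] = E[S]²(1+C_s²) = 0.0252²·(1+2.518) = 0.002234
Wq = λ·E[S²]/(2(1−ρ)) = 15.6·0.002234/(2·0.6069) = 0.02871 hr

Final: 0.02871 hr


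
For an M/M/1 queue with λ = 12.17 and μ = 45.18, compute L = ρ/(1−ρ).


ρ = λ/μ = 12.17/45.18 = 0.2694
L = ρ/(1−ρ) = 0.2694/(1 − 0.2694) = 0.2694/0.7306 = 0.3687

Final: 0.3687


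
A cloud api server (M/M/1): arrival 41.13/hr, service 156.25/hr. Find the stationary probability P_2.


ρ = 41.13/156.25 = 0.2632
P_n = (1−ρ)·ρ^n = (1 − 0.2632)·0.2632^2 = 0.7368·0.069291 = 0.051051

Final: 0.051051
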